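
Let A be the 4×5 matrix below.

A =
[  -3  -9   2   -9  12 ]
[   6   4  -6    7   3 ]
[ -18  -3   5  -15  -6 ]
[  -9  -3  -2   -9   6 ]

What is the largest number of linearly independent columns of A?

3

Row reduce to echelon form.
R2 ← R2 + (2)·R1: [0, -14, -2, -11, 27]
R3 ← R3 − (6)·R1: [0, 51, -7, 39, -78]
R4 ← R4 − (3)·R1: [0, 24, -8, 18, -30]
R3 ← R3 + (51/14)·R2: [0, 0, -100/7, -15/14, 285/14]
R4 ← R4 + (12/7)·R2: [0, 0, -80/7, -6/7, 114/7]
R4 ← R4 − (4/5)·R3: [0, 0, 0, 0, 0]
Echelon form has 3 nonzero rows, so rank(A) = 3.
The rank gives the maximum number of linearly independent columns: 3.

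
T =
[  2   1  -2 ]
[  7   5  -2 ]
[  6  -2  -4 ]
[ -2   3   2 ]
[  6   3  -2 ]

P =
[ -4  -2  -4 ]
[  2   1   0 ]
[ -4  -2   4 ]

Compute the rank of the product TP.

First compute TP:
[[  2,   1, -16],
 [-10,  -5, -36],
 [-12,  -6, -40],
 [  6,   3,  16],
 [-10,  -5, -32]]
Now row reduce the product.
R2 ← R2 + (5)·R1: [0, 0, -116]
R3 ← R3 + (6)·R1: [0, 0, -136]
R4 ← R4 − (3)·R1: [0, 0, 64]
R5 ← R5 + (5)·R1: [0, 0, -112]
R3 ← R3 − (34/29)·R2: [0, 0, 0]
R4 ← R4 + (16/29)·R2: [0, 0, 0]
R5 ← R5 − (28/29)·R2: [0, 0, 0]
2 nonzero rows, so rank(TP) = 2.

2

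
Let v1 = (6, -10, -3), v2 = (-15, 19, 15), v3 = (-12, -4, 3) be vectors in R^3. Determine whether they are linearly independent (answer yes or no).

Form the matrix with these vectors as rows and row reduce.
R2 ← R2 + (5/2)·R1: [0, -6, 15/2]
R3 ← R3 + (2)·R1: [0, -24, -3]
R3 ← R3 − (4)·R2: [0, 0, -33]
3 nonzero rows, so the 3 vectors span a space of dimension 3.
Since 3 = 3, the vectors are linearly independent.

yes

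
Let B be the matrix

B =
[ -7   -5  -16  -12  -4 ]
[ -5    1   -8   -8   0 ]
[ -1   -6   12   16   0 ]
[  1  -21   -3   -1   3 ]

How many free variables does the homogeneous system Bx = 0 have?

Row reduce to echelon form.
R2 ← R2 − (5/7)·R1: [0, 32/7, 24/7, 4/7, 20/7]
R3 ← R3 − (1/7)·R1: [0, -37/7, 100/7, 124/7, 4/7]
R4 ← R4 + (1/7)·R1: [0, -152/7, -37/7, -19/7, 17/7]
R3 ← R3 + (37/32)·R2: [0, 0, 73/4, 147/8, 31/8]
R4 ← R4 + (19/4)·R2: [0, 0, 11, 0, 16]
R4 ← R4 − (44/73)·R3: [0, 0, 0, -1617/146, 1995/146]
4 nonzero rows, so rank(B) = 4.
B has 5 columns; by rank–nullity, nullity = 5 − 4 = 1.

1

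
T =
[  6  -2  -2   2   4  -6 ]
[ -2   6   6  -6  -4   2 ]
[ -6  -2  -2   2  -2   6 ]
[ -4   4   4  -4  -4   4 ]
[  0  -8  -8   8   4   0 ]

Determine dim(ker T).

Row reduce to echelon form.
R2 ← R2 + (1/3)·R1: [0, 16/3, 16/3, -16/3, -8/3, 0]
R3 ← R3 + R1: [0, -4, -4, 4, 2, 0]
R4 ← R4 + (2/3)·R1: [0, 8/3, 8/3, -8/3, -4/3, 0]
R3 ← R3 + (3/4)·R2: [0, 0, 0, 0, 0, 0]
R4 ← R4 − (1/2)·R2: [0, 0, 0, 0, 0, 0]
R5 ← R5 + (3/2)·R2: [0, 0, 0, 0, 0, 0]
2 nonzero rows, so rank(T) = 2.
T has 6 columns; by rank–nullity, nullity = 6 − 2 = 4.

4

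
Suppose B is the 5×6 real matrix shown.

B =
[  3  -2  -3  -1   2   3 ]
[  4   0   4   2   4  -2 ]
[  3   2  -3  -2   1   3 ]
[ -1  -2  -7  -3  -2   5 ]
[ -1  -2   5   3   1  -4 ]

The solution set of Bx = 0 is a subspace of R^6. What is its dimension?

3

Row reduce to echelon form.
R2 ← R2 − (4/3)·R1: [0, 8/3, 8, 10/3, 4/3, -6]
R3 ← R3 − R1: [0, 4, 0, -1, -1, 0]
R4 ← R4 + (1/3)·R1: [0, -8/3, -8, -10/3, -4/3, 6]
R5 ← R5 + (1/3)·R1: [0, -8/3, 4, 8/3, 5/3, -3]
R3 ← R3 − (3/2)·R2: [0, 0, -12, -6, -3, 9]
R4 ← R4 + R2: [0, 0, 0, 0, 0, 0]
R5 ← R5 + R2: [0, 0, 12, 6, 3, -9]
R5 ← R5 + R3: [0, 0, 0, 0, 0, 0]
3 nonzero rows, so rank(B) = 3.
B has 6 columns; by rank–nullity, nullity = 6 − 3 = 3.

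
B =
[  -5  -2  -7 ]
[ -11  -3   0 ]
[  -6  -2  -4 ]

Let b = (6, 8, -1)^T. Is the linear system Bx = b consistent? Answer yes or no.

Row reduce the augmented matrix [B | b].
R2 ← R2 − (11/5)·R1: [0, 7/5, 77/5, -26/5]
R3 ← R3 − (6/5)·R1: [0, 2/5, 22/5, -41/5]
R3 ← R3 − (2/7)·R2: [0, 0, 0, -47/7]
The echelon form has 3 nonzero rows; the last pivot sits in the augmented column, so rank(B) = 2 but rank([B|b]) = 3.
Since the ranks differ, the system is inconsistent.

no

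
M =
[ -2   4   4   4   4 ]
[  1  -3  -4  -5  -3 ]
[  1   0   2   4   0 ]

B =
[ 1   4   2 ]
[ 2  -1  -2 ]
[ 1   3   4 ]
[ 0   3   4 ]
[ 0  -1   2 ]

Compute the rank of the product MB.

First compute MB:
[[ 10,   8,  28],
 [ -9, -17, -34],
 [  3,  22,  26]]
Now row reduce the product.
R2 ← R2 + (9/10)·R1: [0, -49/5, -44/5]
R3 ← R3 − (3/10)·R1: [0, 98/5, 88/5]
R3 ← R3 + (2)·R2: [0, 0, 0]
2 nonzero rows, so rank(MB) = 2.

2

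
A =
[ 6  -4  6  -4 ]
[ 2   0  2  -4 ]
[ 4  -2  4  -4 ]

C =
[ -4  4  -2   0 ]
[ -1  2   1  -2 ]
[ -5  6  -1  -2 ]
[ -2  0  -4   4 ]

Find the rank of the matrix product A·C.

2

First compute AC:
[[-42,  52,  -6, -20],
 [-10,  20,  10, -20],
 [-26,  36,   2, -20]]
Now row reduce the product.
R2 ← R2 − (5/21)·R1: [0, 160/21, 80/7, -320/21]
R3 ← R3 − (13/21)·R1: [0, 80/21, 40/7, -160/21]
R3 ← R3 − (1/2)·R2: [0, 0, 0, 0]
2 nonzero rows, so rank(AC) = 2.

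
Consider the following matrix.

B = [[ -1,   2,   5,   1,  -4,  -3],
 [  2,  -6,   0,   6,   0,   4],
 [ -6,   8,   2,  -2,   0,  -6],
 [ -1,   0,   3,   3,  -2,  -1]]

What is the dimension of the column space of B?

Row reduce to echelon form.
R2 ← R2 + (2)·R1: [0, -2, 10, 8, -8, -2]
R3 ← R3 − (6)·R1: [0, -4, -28, -8, 24, 12]
R4 ← R4 − R1: [0, -2, -2, 2, 2, 2]
R3 ← R3 − (2)·R2: [0, 0, -48, -24, 40, 16]
R4 ← R4 − R2: [0, 0, -12, -6, 10, 4]
R4 ← R4 − (1/4)·R3: [0, 0, 0, 0, 0, 0]
Echelon form has 3 nonzero rows, so rank(B) = 3.
The column space has dimension equal to the rank: 3.

3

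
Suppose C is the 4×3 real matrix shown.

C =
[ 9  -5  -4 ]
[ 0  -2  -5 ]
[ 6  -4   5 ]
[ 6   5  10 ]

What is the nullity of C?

0

Row reduce to echelon form.
R3 ← R3 − (2/3)·R1: [0, -2/3, 23/3]
R4 ← R4 − (2/3)·R1: [0, 25/3, 38/3]
R3 ← R3 − (1/3)·R2: [0, 0, 28/3]
R4 ← R4 + (25/6)·R2: [0, 0, -49/6]
R4 ← R4 + (7/8)·R3: [0, 0, 0]
3 nonzero rows, so rank(C) = 3.
C has 3 columns; by rank–nullity, nullity = 3 − 3 = 0.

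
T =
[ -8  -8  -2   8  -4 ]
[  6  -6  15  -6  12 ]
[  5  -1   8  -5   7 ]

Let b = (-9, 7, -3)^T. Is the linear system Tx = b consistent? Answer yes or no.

Row reduce the augmented matrix [T | b].
R2 ← R2 + (3/4)·R1: [0, -12, 27/2, 0, 9, 1/4]
R3 ← R3 + (5/8)·R1: [0, -6, 27/4, 0, 9/2, -69/8]
R3 ← R3 − (1/2)·R2: [0, 0, 0, 0, 0, -35/4]
The echelon form has 3 nonzero rows; the last pivot sits in the augmented column, so rank(T) = 2 but rank([T|b]) = 3.
Since the ranks differ, the system is inconsistent.

no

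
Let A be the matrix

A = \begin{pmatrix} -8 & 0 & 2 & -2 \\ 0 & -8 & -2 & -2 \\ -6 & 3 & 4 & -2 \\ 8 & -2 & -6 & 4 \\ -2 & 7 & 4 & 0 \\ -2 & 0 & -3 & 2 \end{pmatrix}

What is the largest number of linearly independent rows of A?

Row reduce to echelon form.
R3 ← R3 − (3/4)·R1: [0, 3, 5/2, -1/2]
R4 ← R4 + R1: [0, -2, -4, 2]
R5 ← R5 − (1/4)·R1: [0, 7, 7/2, 1/2]
R6 ← R6 − (1/4)·R1: [0, 0, -7/2, 5/2]
R3 ← R3 + (3/8)·R2: [0, 0, 7/4, -5/4]
R4 ← R4 − (1/4)·R2: [0, 0, -7/2, 5/2]
R5 ← R5 + (7/8)·R2: [0, 0, 7/4, -5/4]
R4 ← R4 + (2)·R3: [0, 0, 0, 0]
R5 ← R5 − R3: [0, 0, 0, 0]
R6 ← R6 + (2)·R3: [0, 0, 0, 0]
Echelon form has 3 nonzero rows, so rank(A) = 3.
The rank gives the maximum number of linearly independent rows: 3.

3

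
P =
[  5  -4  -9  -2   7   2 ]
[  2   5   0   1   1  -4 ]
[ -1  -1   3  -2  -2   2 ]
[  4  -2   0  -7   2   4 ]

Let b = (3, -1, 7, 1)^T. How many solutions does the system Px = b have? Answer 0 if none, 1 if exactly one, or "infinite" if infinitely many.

0

Row reduce the augmented matrix [P | b].
R2 ← R2 − (2/5)·R1: [0, 33/5, 18/5, 9/5, -9/5, -24/5, -11/5]
R3 ← R3 + (1/5)·R1: [0, -9/5, 6/5, -12/5, -3/5, 12/5, 38/5]
R4 ← R4 − (4/5)·R1: [0, 6/5, 36/5, -27/5, -18/5, 12/5, -7/5]
R3 ← R3 + (3/11)·R2: [0, 0, 24/11, -21/11, -12/11, 12/11, 7]
R4 ← R4 − (2/11)·R2: [0, 0, 72/11, -63/11, -36/11, 36/11, -1]
R4 ← R4 − (3)·R3: [0, 0, 0, 0, 0, 0, -22]
The echelon form has 4 nonzero rows; the last pivot sits in the augmented column, so rank(P) = 3 but rank([P|b]) = 4.
Since the ranks differ, the system is inconsistent.
It has no solutions.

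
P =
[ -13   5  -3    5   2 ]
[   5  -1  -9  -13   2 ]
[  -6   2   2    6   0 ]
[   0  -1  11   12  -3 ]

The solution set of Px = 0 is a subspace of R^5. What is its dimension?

Row reduce to echelon form.
R2 ← R2 + (5/13)·R1: [0, 12/13, -132/13, -144/13, 36/13]
R3 ← R3 − (6/13)·R1: [0, -4/13, 44/13, 48/13, -12/13]
R3 ← R3 + (1/3)·R2: [0, 0, 0, 0, 0]
R4 ← R4 + (13/12)·R2: [0, 0, 0, 0, 0]
2 nonzero rows, so rank(P) = 2.
P has 5 columns; by rank–nullity, nullity = 5 − 2 = 3.

3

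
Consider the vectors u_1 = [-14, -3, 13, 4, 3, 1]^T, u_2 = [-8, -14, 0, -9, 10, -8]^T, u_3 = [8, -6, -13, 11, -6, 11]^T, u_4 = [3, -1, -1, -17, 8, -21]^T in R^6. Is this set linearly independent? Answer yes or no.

Form the matrix with these vectors as rows and row reduce.
R2 ← R2 − (4/7)·R1: [0, -86/7, -52/7, -79/7, 58/7, -60/7]
R3 ← R3 + (4/7)·R1: [0, -54/7, -39/7, 93/7, -30/7, 81/7]
R4 ← R4 + (3/14)·R1: [0, -23/14, 25/14, -113/7, 121/14, -291/14]
R3 ← R3 − (27/43)·R2: [0, 0, -39/43, 876/43, -408/43, 729/43]
R4 ← R4 − (23/172)·R2: [0, 0, 239/86, -2517/172, 324/43, -1689/86]
R4 ← R4 + (239/78)·R3: [0, 0, 0, 2485/52, -280/13, 420/13]
4 nonzero rows, so the 4 vectors span a space of dimension 4.
Since 4 = 4, the vectors are linearly independent.

yes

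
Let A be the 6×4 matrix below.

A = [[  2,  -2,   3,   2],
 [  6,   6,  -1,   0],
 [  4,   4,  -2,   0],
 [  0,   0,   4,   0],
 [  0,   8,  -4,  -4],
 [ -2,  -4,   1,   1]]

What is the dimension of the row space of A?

Row reduce to echelon form.
R2 ← R2 − (3)·R1: [0, 12, -10, -6]
R3 ← R3 − (2)·R1: [0, 8, -8, -4]
R6 ← R6 + R1: [0, -6, 4, 3]
R3 ← R3 − (2/3)·R2: [0, 0, -4/3, 0]
R5 ← R5 − (2/3)·R2: [0, 0, 8/3, 0]
R6 ← R6 + (1/2)·R2: [0, 0, -1, 0]
R4 ← R4 + (3)·R3: [0, 0, 0, 0]
R5 ← R5 + (2)·R3: [0, 0, 0, 0]
R6 ← R6 − (3/4)·R3: [0, 0, 0, 0]
Echelon form has 3 nonzero rows, so rank(A) = 3.
The row space has dimension equal to the rank: 3.

3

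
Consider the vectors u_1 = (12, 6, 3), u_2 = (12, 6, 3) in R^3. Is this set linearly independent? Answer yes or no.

no

Form the matrix with these vectors as rows and row reduce.
R2 ← R2 − R1: [0, 0, 0]
1 nonzero row, so the 2 vectors span a space of dimension 1.
Since 1 < 2, the vectors are linearly dependent.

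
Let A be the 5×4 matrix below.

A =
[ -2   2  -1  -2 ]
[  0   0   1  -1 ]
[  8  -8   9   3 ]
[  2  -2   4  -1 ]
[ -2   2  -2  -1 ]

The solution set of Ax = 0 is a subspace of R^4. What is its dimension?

2

Row reduce to echelon form.
R3 ← R3 + (4)·R1: [0, 0, 5, -5]
R4 ← R4 + R1: [0, 0, 3, -3]
R5 ← R5 − R1: [0, 0, -1, 1]
R3 ← R3 − (5)·R2: [0, 0, 0, 0]
R4 ← R4 − (3)·R2: [0, 0, 0, 0]
R5 ← R5 + R2: [0, 0, 0, 0]
2 nonzero rows, so rank(A) = 2.
A has 4 columns; by rank–nullity, nullity = 4 − 2 = 2.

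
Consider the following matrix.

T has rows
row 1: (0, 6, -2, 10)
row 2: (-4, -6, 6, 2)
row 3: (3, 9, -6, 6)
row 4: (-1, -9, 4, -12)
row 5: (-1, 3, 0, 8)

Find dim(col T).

2

Row reduce to echelon form.
Swap R1 ↔ R2
R3 ← R3 + (3/4)·R1: [0, 9/2, -3/2, 15/2]
R4 ← R4 − (1/4)·R1: [0, -15/2, 5/2, -25/2]
R5 ← R5 − (1/4)·R1: [0, 9/2, -3/2, 15/2]
R3 ← R3 − (3/4)·R2: [0, 0, 0, 0]
R4 ← R4 + (5/4)·R2: [0, 0, 0, 0]
R5 ← R5 − (3/4)·R2: [0, 0, 0, 0]
Echelon form has 2 nonzero rows, so rank(T) = 2.
The column space has dimension equal to the rank: 2.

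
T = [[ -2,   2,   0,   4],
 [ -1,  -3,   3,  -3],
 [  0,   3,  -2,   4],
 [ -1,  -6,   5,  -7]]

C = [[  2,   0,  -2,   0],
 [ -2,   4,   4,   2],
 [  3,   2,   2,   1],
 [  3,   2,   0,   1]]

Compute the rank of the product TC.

3

First compute TC:
[[  4,  16,  12,   8],
 [  4, -12,  -4,  -6],
 [  0,  16,   8,   8],
 [  4, -28, -12, -14]]
Now row reduce the product.
R2 ← R2 − R1: [0, -28, -16, -14]
R4 ← R4 − R1: [0, -44, -24, -22]
R3 ← R3 + (4/7)·R2: [0, 0, -8/7, 0]
R4 ← R4 − (11/7)·R2: [0, 0, 8/7, 0]
R4 ← R4 + R3: [0, 0, 0, 0]
3 nonzero rows, so rank(TC) = 3.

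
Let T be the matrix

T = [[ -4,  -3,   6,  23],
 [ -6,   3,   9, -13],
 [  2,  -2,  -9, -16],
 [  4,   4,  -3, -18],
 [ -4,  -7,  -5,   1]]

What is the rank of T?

4

Row reduce to echelon form.
R2 ← R2 − (3/2)·R1: [0, 15/2, 0, -95/2]
R3 ← R3 + (1/2)·R1: [0, -7/2, -6, -9/2]
R4 ← R4 + R1: [0, 1, 3, 5]
R5 ← R5 − R1: [0, -4, -11, -22]
R3 ← R3 + (7/15)·R2: [0, 0, -6, -80/3]
R4 ← R4 − (2/15)·R2: [0, 0, 3, 34/3]
R5 ← R5 + (8/15)·R2: [0, 0, -11, -142/3]
R4 ← R4 + (1/2)·R3: [0, 0, 0, -2]
R5 ← R5 − (11/6)·R3: [0, 0, 0, 14/9]
R5 ← R5 + (7/9)·R4: [0, 0, 0, 0]
Echelon form has 4 nonzero rows, so rank(T) = 4.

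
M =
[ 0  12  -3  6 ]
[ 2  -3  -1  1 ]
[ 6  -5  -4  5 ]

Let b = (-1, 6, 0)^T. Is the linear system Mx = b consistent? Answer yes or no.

no

Row reduce the augmented matrix [M | b].
Swap R1 ↔ R2
R3 ← R3 − (3)·R1: [0, 4, -1, 2, -18]
R3 ← R3 − (1/3)·R2: [0, 0, 0, 0, -53/3]
The echelon form has 3 nonzero rows; the last pivot sits in the augmented column, so rank(M) = 2 but rank([M|b]) = 3.
Since the ranks differ, the system is inconsistent.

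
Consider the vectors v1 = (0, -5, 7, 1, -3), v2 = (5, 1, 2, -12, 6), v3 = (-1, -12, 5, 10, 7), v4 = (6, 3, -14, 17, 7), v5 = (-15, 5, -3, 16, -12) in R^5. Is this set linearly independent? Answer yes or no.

yes

Form the matrix with these vectors as rows and row reduce.
Swap R1 ↔ R2
R3 ← R3 + (1/5)·R1: [0, -59/5, 27/5, 38/5, 41/5]
R4 ← R4 − (6/5)·R1: [0, 9/5, -82/5, 157/5, -1/5]
R5 ← R5 + (3)·R1: [0, 8, 3, -20, 6]
R3 ← R3 − (59/25)·R2: [0, 0, -278/25, 131/25, 382/25]
R4 ← R4 + (9/25)·R2: [0, 0, -347/25, 794/25, -32/25]
R5 ← R5 + (8/5)·R2: [0, 0, 71/5, -92/5, 6/5]
R4 ← R4 − (347/278)·R3: [0, 0, 0, 7011/278, -2829/139]
R5 ← R5 + (355/278)·R3: [0, 0, 0, -3255/278, 2879/139]
R5 ← R5 + (1085/2337)·R4: [0, 0, 0, 0, 214/19]
5 nonzero rows, so the 5 vectors span a space of dimension 5.
Since 5 = 5, the vectors are linearly independent.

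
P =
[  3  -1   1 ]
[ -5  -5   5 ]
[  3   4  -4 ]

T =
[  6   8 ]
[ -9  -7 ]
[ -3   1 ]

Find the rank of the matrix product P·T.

First compute PT:
[[ 24,  32],
 [  0,   0],
 [ -6,  -8]]
Now row reduce the product.
R3 ← R3 + (1/4)·R1: [0, 0]
1 nonzero row, so rank(PT) = 1.

1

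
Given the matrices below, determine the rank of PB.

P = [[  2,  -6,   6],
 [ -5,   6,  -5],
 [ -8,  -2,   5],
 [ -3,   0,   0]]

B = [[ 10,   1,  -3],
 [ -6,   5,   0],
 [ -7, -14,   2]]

3

First compute PB:
[[ 14, -112,   6],
 [-51,  95,   5],
 [-103, -88,  34],
 [-30,  -3,   9]]
Now row reduce the product.
R2 ← R2 + (51/14)·R1: [0, -313, 188/7]
R3 ← R3 + (103/14)·R1: [0, -912, 547/7]
R4 ← R4 + (15/7)·R1: [0, -243, 153/7]
R3 ← R3 − (912/313)·R2: [0, 0, -35/313]
R4 ← R4 − (243/313)·R2: [0, 0, 315/313]
R4 ← R4 + (9)·R3: [0, 0, 0]
3 nonzero rows, so rank(PB) = 3.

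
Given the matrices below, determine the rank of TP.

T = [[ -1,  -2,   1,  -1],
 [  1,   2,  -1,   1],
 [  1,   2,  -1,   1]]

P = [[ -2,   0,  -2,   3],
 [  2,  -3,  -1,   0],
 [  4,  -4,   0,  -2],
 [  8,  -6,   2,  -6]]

1

First compute TP:
[[ -6,   8,   2,   1],
 [  6,  -8,  -2,  -1],
 [  6,  -8,  -2,  -1]]
Now row reduce the product.
R2 ← R2 + R1: [0, 0, 0, 0]
R3 ← R3 + R1: [0, 0, 0, 0]
1 nonzero row, so rank(TP) = 1.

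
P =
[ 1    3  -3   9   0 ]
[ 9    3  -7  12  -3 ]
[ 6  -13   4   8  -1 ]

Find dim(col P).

3

Row reduce to echelon form.
R2 ← R2 − (9)·R1: [0, -24, 20, -69, -3]
R3 ← R3 − (6)·R1: [0, -31, 22, -46, -1]
R3 ← R3 − (31/24)·R2: [0, 0, -23/6, 345/8, 23/8]
Echelon form has 3 nonzero rows, so rank(P) = 3.
The column space has dimension equal to the rank: 3.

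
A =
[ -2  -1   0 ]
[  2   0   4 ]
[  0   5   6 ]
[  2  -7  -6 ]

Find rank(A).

3

Row reduce to echelon form.
R2 ← R2 + R1: [0, -1, 4]
R4 ← R4 + R1: [0, -8, -6]
R3 ← R3 + (5)·R2: [0, 0, 26]
R4 ← R4 − (8)·R2: [0, 0, -38]
R4 ← R4 + (19/13)·R3: [0, 0, 0]
Echelon form has 3 nonzero rows, so rank(A) = 3.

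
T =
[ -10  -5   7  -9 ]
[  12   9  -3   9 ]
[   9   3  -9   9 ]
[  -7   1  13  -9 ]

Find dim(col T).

2

Row reduce to echelon form.
R2 ← R2 + (6/5)·R1: [0, 3, 27/5, -9/5]
R3 ← R3 + (9/10)·R1: [0, -3/2, -27/10, 9/10]
R4 ← R4 − (7/10)·R1: [0, 9/2, 81/10, -27/10]
R3 ← R3 + (1/2)·R2: [0, 0, 0, 0]
R4 ← R4 − (3/2)·R2: [0, 0, 0, 0]
Echelon form has 2 nonzero rows, so rank(T) = 2.
The column space has dimension equal to the rank: 2.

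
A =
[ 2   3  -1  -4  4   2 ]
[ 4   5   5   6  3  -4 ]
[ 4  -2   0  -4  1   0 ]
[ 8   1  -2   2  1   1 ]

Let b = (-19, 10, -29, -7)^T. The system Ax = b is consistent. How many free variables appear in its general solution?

Row reduce the augmented matrix [A | b].
R2 ← R2 − (2)·R1: [0, -1, 7, 14, -5, -8, 48]
R3 ← R3 − (2)·R1: [0, -8, 2, 4, -7, -4, 9]
R4 ← R4 − (4)·R1: [0, -11, 2, 18, -15, -7, 69]
R3 ← R3 − (8)·R2: [0, 0, -54, -108, 33, 60, -375]
R4 ← R4 − (11)·R2: [0, 0, -75, -136, 40, 81, -459]
R4 ← R4 − (25/18)·R3: [0, 0, 0, 14, -35/6, -7/3, 371/6]
The echelon form has 4 nonzero rows, and every pivot lies in the first 6 columns, so rank(A) = rank([A|b]) = 4.
The system is consistent.
Free variables = (unknowns) − (rank) = 6 − 4 = 2.

2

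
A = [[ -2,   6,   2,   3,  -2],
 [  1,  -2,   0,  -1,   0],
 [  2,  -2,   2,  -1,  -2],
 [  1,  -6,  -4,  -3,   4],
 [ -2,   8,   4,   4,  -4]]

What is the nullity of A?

Row reduce to echelon form.
R2 ← R2 + (1/2)·R1: [0, 1, 1, 1/2, -1]
R3 ← R3 + R1: [0, 4, 4, 2, -4]
R4 ← R4 + (1/2)·R1: [0, -3, -3, -3/2, 3]
R5 ← R5 − R1: [0, 2, 2, 1, -2]
R3 ← R3 − (4)·R2: [0, 0, 0, 0, 0]
R4 ← R4 + (3)·R2: [0, 0, 0, 0, 0]
R5 ← R5 − (2)·R2: [0, 0, 0, 0, 0]
2 nonzero rows, so rank(A) = 2.
A has 5 columns; by rank–nullity, nullity = 5 − 2 = 3.

3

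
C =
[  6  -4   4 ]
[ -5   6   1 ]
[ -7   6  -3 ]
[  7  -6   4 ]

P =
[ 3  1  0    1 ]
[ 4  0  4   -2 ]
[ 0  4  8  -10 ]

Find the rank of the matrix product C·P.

3

First compute CP:
[[  2,  22,  16, -26],
 [  9,  -1,  32, -27],
 [  3, -19,   0,  11],
 [ -3,  23,   8, -21]]
Now row reduce the product.
R2 ← R2 − (9/2)·R1: [0, -100, -40, 90]
R3 ← R3 − (3/2)·R1: [0, -52, -24, 50]
R4 ← R4 + (3/2)·R1: [0, 56, 32, -60]
R3 ← R3 − (13/25)·R2: [0, 0, -16/5, 16/5]
R4 ← R4 + (14/25)·R2: [0, 0, 48/5, -48/5]
R4 ← R4 + (3)·R3: [0, 0, 0, 0]
3 nonzero rows, so rank(CP) = 3.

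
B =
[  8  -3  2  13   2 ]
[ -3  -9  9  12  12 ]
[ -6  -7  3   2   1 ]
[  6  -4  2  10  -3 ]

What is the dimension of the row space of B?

Row reduce to echelon form.
R2 ← R2 + (3/8)·R1: [0, -81/8, 39/4, 135/8, 51/4]
R3 ← R3 + (3/4)·R1: [0, -37/4, 9/2, 47/4, 5/2]
R4 ← R4 − (3/4)·R1: [0, -7/4, 1/2, 1/4, -9/2]
R3 ← R3 − (74/81)·R2: [0, 0, -119/27, -11/3, -247/27]
R4 ← R4 − (14/81)·R2: [0, 0, -32/27, -8/3, -181/27]
R4 ← R4 − (32/119)·R3: [0, 0, 0, -200/119, -505/119]
Echelon form has 4 nonzero rows, so rank(B) = 4.
The row space has dimension equal to the rank: 4.

4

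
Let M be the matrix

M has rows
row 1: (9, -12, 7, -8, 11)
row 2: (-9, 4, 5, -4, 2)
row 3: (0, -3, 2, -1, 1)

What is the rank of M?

3

Row reduce to echelon form.
R2 ← R2 + R1: [0, -8, 12, -12, 13]
R3 ← R3 − (3/8)·R2: [0, 0, -5/2, 7/2, -31/8]
Echelon form has 3 nonzero rows, so rank(M) = 3.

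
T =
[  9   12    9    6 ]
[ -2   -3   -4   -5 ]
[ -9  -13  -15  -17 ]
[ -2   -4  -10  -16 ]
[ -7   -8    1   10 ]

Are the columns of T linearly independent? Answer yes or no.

no

Row reduce T to echelon form.
R2 ← R2 + (2/9)·R1: [0, -1/3, -2, -11/3]
R3 ← R3 + R1: [0, -1, -6, -11]
R4 ← R4 + (2/9)·R1: [0, -4/3, -8, -44/3]
R5 ← R5 + (7/9)·R1: [0, 4/3, 8, 44/3]
R3 ← R3 − (3)·R2: [0, 0, 0, 0]
R4 ← R4 − (4)·R2: [0, 0, 0, 0]
R5 ← R5 + (4)·R2: [0, 0, 0, 0]
2 pivots among 4 columns.
Only 2 < 4 pivot columns, so the columns are linearly dependent.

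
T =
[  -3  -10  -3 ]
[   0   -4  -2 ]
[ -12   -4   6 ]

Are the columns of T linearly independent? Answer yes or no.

no

Row reduce T to echelon form.
R3 ← R3 − (4)·R1: [0, 36, 18]
R3 ← R3 + (9)·R2: [0, 0, 0]
2 pivots among 3 columns.
Only 2 < 3 pivot columns, so the columns are linearly dependent.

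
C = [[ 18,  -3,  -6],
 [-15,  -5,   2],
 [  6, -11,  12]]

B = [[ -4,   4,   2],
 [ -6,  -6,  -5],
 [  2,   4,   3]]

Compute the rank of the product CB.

First compute CB:
[[-66,  66,  33],
 [ 94, -22,   1],
 [ 66, 138, 103]]
Now row reduce the product.
R2 ← R2 + (47/33)·R1: [0, 72, 48]
R3 ← R3 + R1: [0, 204, 136]
R3 ← R3 − (17/6)·R2: [0, 0, 0]
2 nonzero rows, so rank(CB) = 2.

2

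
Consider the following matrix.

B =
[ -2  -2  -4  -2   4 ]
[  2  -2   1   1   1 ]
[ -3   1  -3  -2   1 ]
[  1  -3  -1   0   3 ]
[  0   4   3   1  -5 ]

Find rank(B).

2

Row reduce to echelon form.
R2 ← R2 + R1: [0, -4, -3, -1, 5]
R3 ← R3 − (3/2)·R1: [0, 4, 3, 1, -5]
R4 ← R4 + (1/2)·R1: [0, -4, -3, -1, 5]
R3 ← R3 + R2: [0, 0, 0, 0, 0]
R4 ← R4 − R2: [0, 0, 0, 0, 0]
R5 ← R5 + R2: [0, 0, 0, 0, 0]
Echelon form has 2 nonzero rows, so rank(B) = 2.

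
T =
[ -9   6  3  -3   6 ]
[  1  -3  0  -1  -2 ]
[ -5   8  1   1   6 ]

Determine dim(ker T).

Row reduce to echelon form.
R2 ← R2 + (1/9)·R1: [0, -7/3, 1/3, -4/3, -4/3]
R3 ← R3 − (5/9)·R1: [0, 14/3, -2/3, 8/3, 8/3]
R3 ← R3 + (2)·R2: [0, 0, 0, 0, 0]
2 nonzero rows, so rank(T) = 2.
T has 5 columns; by rank–nullity, nullity = 5 − 2 = 3.

3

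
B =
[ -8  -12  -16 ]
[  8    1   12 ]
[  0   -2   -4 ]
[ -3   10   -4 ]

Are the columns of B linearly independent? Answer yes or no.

yes

Row reduce B to echelon form.
R2 ← R2 + R1: [0, -11, -4]
R4 ← R4 − (3/8)·R1: [0, 29/2, 2]
R3 ← R3 − (2/11)·R2: [0, 0, -36/11]
R4 ← R4 + (29/22)·R2: [0, 0, -36/11]
R4 ← R4 − R3: [0, 0, 0]
3 pivots among 3 columns.
Every column is a pivot column, so the columns are linearly independent.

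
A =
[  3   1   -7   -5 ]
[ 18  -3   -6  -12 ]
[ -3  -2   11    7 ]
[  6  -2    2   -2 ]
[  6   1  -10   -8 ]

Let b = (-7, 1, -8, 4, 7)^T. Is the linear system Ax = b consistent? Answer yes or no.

no

Row reduce the augmented matrix [A | b].
R2 ← R2 − (6)·R1: [0, -9, 36, 18, 43]
R3 ← R3 + R1: [0, -1, 4, 2, -15]
R4 ← R4 − (2)·R1: [0, -4, 16, 8, 18]
R5 ← R5 − (2)·R1: [0, -1, 4, 2, 21]
R3 ← R3 − (1/9)·R2: [0, 0, 0, 0, -178/9]
R4 ← R4 − (4/9)·R2: [0, 0, 0, 0, -10/9]
R5 ← R5 − (1/9)·R2: [0, 0, 0, 0, 146/9]
R4 ← R4 − (5/89)·R3: [0, 0, 0, 0, 0]
R5 ← R5 + (73/89)·R3: [0, 0, 0, 0, 0]
The echelon form has 3 nonzero rows; the last pivot sits in the augmented column, so rank(A) = 2 but rank([A|b]) = 3.
Since the ranks differ, the system is inconsistent.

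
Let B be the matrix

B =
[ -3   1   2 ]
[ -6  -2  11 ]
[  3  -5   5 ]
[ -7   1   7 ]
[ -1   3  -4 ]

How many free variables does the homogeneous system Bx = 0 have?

Row reduce to echelon form.
R2 ← R2 − (2)·R1: [0, -4, 7]
R3 ← R3 + R1: [0, -4, 7]
R4 ← R4 − (7/3)·R1: [0, -4/3, 7/3]
R5 ← R5 − (1/3)·R1: [0, 8/3, -14/3]
R3 ← R3 − R2: [0, 0, 0]
R4 ← R4 − (1/3)·R2: [0, 0, 0]
R5 ← R5 + (2/3)·R2: [0, 0, 0]
2 nonzero rows, so rank(B) = 2.
B has 3 columns; by rank–nullity, nullity = 3 − 2 = 1.

1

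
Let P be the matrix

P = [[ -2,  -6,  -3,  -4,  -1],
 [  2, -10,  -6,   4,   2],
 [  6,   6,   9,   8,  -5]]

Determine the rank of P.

3

Row reduce to echelon form.
R2 ← R2 + R1: [0, -16, -9, 0, 1]
R3 ← R3 + (3)·R1: [0, -12, 0, -4, -8]
R3 ← R3 − (3/4)·R2: [0, 0, 27/4, -4, -35/4]
Echelon form has 3 nonzero rows, so rank(P) = 3.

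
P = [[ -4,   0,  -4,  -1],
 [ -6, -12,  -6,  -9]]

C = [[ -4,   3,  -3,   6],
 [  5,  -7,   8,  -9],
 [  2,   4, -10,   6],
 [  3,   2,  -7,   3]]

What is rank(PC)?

2

First compute PC:
[[  5, -30,  59, -51],
 [-75,  24,  45,   9]]
Now row reduce the product.
R2 ← R2 + (15)·R1: [0, -426, 930, -756]
2 nonzero rows, so rank(PC) = 2.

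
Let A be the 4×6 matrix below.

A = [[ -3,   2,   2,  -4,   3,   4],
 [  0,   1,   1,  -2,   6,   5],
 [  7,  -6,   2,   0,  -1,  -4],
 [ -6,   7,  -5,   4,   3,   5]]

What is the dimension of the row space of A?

Row reduce to echelon form.
R3 ← R3 + (7/3)·R1: [0, -4/3, 20/3, -28/3, 6, 16/3]
R4 ← R4 − (2)·R1: [0, 3, -9, 12, -3, -3]
R3 ← R3 + (4/3)·R2: [0, 0, 8, -12, 14, 12]
R4 ← R4 − (3)·R2: [0, 0, -12, 18, -21, -18]
R4 ← R4 + (3/2)·R3: [0, 0, 0, 0, 0, 0]
Echelon form has 3 nonzero rows, so rank(A) = 3.
The row space has dimension equal to the rank: 3.

3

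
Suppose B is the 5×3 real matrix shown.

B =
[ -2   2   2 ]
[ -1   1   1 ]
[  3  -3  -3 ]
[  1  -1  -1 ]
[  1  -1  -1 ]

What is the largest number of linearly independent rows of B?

1

Row reduce to echelon form.
R2 ← R2 − (1/2)·R1: [0, 0, 0]
R3 ← R3 + (3/2)·R1: [0, 0, 0]
R4 ← R4 + (1/2)·R1: [0, 0, 0]
R5 ← R5 + (1/2)·R1: [0, 0, 0]
Echelon form has 1 nonzero row, so rank(B) = 1.
The rank gives the maximum number of linearly independent rows: 1.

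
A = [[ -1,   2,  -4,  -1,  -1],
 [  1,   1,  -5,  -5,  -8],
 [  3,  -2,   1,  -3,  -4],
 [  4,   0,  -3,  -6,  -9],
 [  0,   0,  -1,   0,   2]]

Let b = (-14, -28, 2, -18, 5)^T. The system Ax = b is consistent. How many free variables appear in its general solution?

1

Row reduce the augmented matrix [A | b].
R2 ← R2 + R1: [0, 3, -9, -6, -9, -42]
R3 ← R3 + (3)·R1: [0, 4, -11, -6, -7, -40]
R4 ← R4 + (4)·R1: [0, 8, -19, -10, -13, -74]
R3 ← R3 − (4/3)·R2: [0, 0, 1, 2, 5, 16]
R4 ← R4 − (8/3)·R2: [0, 0, 5, 6, 11, 38]
R4 ← R4 − (5)·R3: [0, 0, 0, -4, -14, -42]
R5 ← R5 + R3: [0, 0, 0, 2, 7, 21]
R5 ← R5 + (1/2)·R4: [0, 0, 0, 0, 0, 0]
The echelon form has 4 nonzero rows, and every pivot lies in the first 5 columns, so rank(A) = rank([A|b]) = 4.
The system is consistent.
Free variables = (unknowns) − (rank) = 5 − 4 = 1.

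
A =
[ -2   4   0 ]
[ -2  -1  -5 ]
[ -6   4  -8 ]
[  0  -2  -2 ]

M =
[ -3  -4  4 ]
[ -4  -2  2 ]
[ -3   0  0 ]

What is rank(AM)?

2

First compute AM:
[[-10,   0,   0],
 [ 25,  10, -10],
 [ 26,  16, -16],
 [ 14,   4,  -4]]
Now row reduce the product.
R2 ← R2 + (5/2)·R1: [0, 10, -10]
R3 ← R3 + (13/5)·R1: [0, 16, -16]
R4 ← R4 + (7/5)·R1: [0, 4, -4]
R3 ← R3 − (8/5)·R2: [0, 0, 0]
R4 ← R4 − (2/5)·R2: [0, 0, 0]
2 nonzero rows, so rank(AM) = 2.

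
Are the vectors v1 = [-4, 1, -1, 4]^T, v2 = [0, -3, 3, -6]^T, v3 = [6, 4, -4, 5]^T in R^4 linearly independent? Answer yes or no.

Form the matrix with these vectors as rows and row reduce.
R3 ← R3 + (3/2)·R1: [0, 11/2, -11/2, 11]
R3 ← R3 + (11/6)·R2: [0, 0, 0, 0]
2 nonzero rows, so the 3 vectors span a space of dimension 2.
Since 2 < 3, the vectors are linearly dependent.

no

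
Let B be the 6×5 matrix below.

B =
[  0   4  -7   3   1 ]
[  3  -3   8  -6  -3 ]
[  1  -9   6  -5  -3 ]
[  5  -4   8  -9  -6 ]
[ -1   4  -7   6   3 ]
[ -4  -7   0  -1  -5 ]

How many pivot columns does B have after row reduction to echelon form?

5

Row reduce to echelon form.
Swap R1 ↔ R2
R3 ← R3 − (1/3)·R1: [0, -8, 10/3, -3, -2]
R4 ← R4 − (5/3)·R1: [0, 1, -16/3, 1, -1]
R5 ← R5 + (1/3)·R1: [0, 3, -13/3, 4, 2]
R6 ← R6 + (4/3)·R1: [0, -11, 32/3, -9, -9]
R3 ← R3 + (2)·R2: [0, 0, -32/3, 3, 0]
R4 ← R4 − (1/4)·R2: [0, 0, -43/12, 1/4, -5/4]
R5 ← R5 − (3/4)·R2: [0, 0, 11/12, 7/4, 5/4]
R6 ← R6 + (11/4)·R2: [0, 0, -103/12, -3/4, -25/4]
R4 ← R4 − (43/128)·R3: [0, 0, 0, -97/128, -5/4]
R5 ← R5 + (11/128)·R3: [0, 0, 0, 257/128, 5/4]
R6 ← R6 − (103/128)·R3: [0, 0, 0, -405/128, -25/4]
R5 ← R5 + (257/97)·R4: [0, 0, 0, 0, -200/97]
R6 ← R6 − (405/97)·R4: [0, 0, 0, 0, -100/97]
R6 ← R6 − (1/2)·R5: [0, 0, 0, 0, 0]
Echelon form has 5 nonzero rows, so rank(B) = 5.
Each nonzero row contributes one pivot column: 5 pivot columns.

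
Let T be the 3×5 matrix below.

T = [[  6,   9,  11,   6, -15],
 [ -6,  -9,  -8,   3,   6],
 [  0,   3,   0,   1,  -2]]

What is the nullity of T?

Row reduce to echelon form.
R2 ← R2 + R1: [0, 0, 3, 9, -9]
Swap R2 ↔ R3
3 nonzero rows, so rank(T) = 3.
T has 5 columns; by rank–nullity, nullity = 5 − 3 = 2.

2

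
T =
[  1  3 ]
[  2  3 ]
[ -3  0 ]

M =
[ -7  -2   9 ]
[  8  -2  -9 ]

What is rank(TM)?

2

First compute TM:
[[ 17,  -8, -18],
 [ 10, -10,  -9],
 [ 21,   6, -27]]
Now row reduce the product.
R2 ← R2 − (10/17)·R1: [0, -90/17, 27/17]
R3 ← R3 − (21/17)·R1: [0, 270/17, -81/17]
R3 ← R3 + (3)·R2: [0, 0, 0]
2 nonzero rows, so rank(TM) = 2.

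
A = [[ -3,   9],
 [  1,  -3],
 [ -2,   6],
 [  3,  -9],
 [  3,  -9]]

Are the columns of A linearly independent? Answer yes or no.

Row reduce A to echelon form.
R2 ← R2 + (1/3)·R1: [0, 0]
R3 ← R3 − (2/3)·R1: [0, 0]
R4 ← R4 + R1: [0, 0]
R5 ← R5 + R1: [0, 0]
1 pivot among 2 columns.
Only 1 < 2 pivot columns, so the columns are linearly dependent.

no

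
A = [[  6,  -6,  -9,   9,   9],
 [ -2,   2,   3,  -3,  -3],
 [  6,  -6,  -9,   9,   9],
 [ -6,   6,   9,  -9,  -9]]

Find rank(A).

Row reduce to echelon form.
R2 ← R2 + (1/3)·R1: [0, 0, 0, 0, 0]
R3 ← R3 − R1: [0, 0, 0, 0, 0]
R4 ← R4 + R1: [0, 0, 0, 0, 0]
Echelon form has 1 nonzero row, so rank(A) = 1.

1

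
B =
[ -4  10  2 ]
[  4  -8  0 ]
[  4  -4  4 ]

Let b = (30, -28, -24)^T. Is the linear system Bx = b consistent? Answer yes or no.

yes

Row reduce the augmented matrix [B | b].
R2 ← R2 + R1: [0, 2, 2, 2]
R3 ← R3 + R1: [0, 6, 6, 6]
R3 ← R3 − (3)·R2: [0, 0, 0, 0]
The echelon form has 2 nonzero rows, and every pivot lies in the first 3 columns, so rank(B) = rank([B|b]) = 2.
The system is consistent.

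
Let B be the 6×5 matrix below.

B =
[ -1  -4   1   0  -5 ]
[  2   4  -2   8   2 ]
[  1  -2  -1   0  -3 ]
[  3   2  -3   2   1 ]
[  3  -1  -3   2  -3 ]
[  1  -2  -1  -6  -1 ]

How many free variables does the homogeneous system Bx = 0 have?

2

Row reduce to echelon form.
R2 ← R2 + (2)·R1: [0, -4, 0, 8, -8]
R3 ← R3 + R1: [0, -6, 0, 0, -8]
R4 ← R4 + (3)·R1: [0, -10, 0, 2, -14]
R5 ← R5 + (3)·R1: [0, -13, 0, 2, -18]
R6 ← R6 + R1: [0, -6, 0, -6, -6]
R3 ← R3 − (3/2)·R2: [0, 0, 0, -12, 4]
R4 ← R4 − (5/2)·R2: [0, 0, 0, -18, 6]
R5 ← R5 − (13/4)·R2: [0, 0, 0, -24, 8]
R6 ← R6 − (3/2)·R2: [0, 0, 0, -18, 6]
R4 ← R4 − (3/2)·R3: [0, 0, 0, 0, 0]
R5 ← R5 − (2)·R3: [0, 0, 0, 0, 0]
R6 ← R6 − (3/2)·R3: [0, 0, 0, 0, 0]
3 nonzero rows, so rank(B) = 3.
B has 5 columns; by rank–nullity, nullity = 5 − 3 = 2.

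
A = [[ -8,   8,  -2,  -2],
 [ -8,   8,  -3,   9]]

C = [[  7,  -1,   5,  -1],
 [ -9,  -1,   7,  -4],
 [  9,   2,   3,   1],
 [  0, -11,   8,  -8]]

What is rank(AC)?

First compute AC:
[[-146,  18,  -6, -10],
 [-155, -105,  79, -99]]
Now row reduce the product.
R2 ← R2 − (155/146)·R1: [0, -9060/73, 6232/73, -6452/73]
2 nonzero rows, so rank(AC) = 2.

2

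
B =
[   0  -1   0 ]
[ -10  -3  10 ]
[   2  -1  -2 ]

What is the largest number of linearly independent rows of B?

2

Row reduce to echelon form.
Swap R1 ↔ R2
R3 ← R3 + (1/5)·R1: [0, -8/5, 0]
R3 ← R3 − (8/5)·R2: [0, 0, 0]
Echelon form has 2 nonzero rows, so rank(B) = 2.
The rank gives the maximum number of linearly independent rows: 2.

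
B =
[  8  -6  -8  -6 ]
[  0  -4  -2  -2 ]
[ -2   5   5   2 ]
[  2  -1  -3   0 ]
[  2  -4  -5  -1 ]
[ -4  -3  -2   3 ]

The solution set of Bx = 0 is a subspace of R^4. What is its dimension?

Row reduce to echelon form.
R3 ← R3 + (1/4)·R1: [0, 7/2, 3, 1/2]
R4 ← R4 − (1/4)·R1: [0, 1/2, -1, 3/2]
R5 ← R5 − (1/4)·R1: [0, -5/2, -3, 1/2]
R6 ← R6 + (1/2)·R1: [0, -6, -6, 0]
R3 ← R3 + (7/8)·R2: [0, 0, 5/4, -5/4]
R4 ← R4 + (1/8)·R2: [0, 0, -5/4, 5/4]
R5 ← R5 − (5/8)·R2: [0, 0, -7/4, 7/4]
R6 ← R6 − (3/2)·R2: [0, 0, -3, 3]
R4 ← R4 + R3: [0, 0, 0, 0]
R5 ← R5 + (7/5)·R3: [0, 0, 0, 0]
R6 ← R6 + (12/5)·R3: [0, 0, 0, 0]
3 nonzero rows, so rank(B) = 3.
B has 4 columns; by rank–nullity, nullity = 4 − 3 = 1.

1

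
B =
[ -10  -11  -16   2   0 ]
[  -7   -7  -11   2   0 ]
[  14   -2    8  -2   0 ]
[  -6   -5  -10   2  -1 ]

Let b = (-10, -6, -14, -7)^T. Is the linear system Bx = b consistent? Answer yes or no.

yes

Row reduce the augmented matrix [B | b].
R2 ← R2 − (7/10)·R1: [0, 7/10, 1/5, 3/5, 0, 1]
R3 ← R3 + (7/5)·R1: [0, -87/5, -72/5, 4/5, 0, -28]
R4 ← R4 − (3/5)·R1: [0, 8/5, -2/5, 4/5, -1, -1]
R3 ← R3 + (174/7)·R2: [0, 0, -66/7, 110/7, 0, -22/7]
R4 ← R4 − (16/7)·R2: [0, 0, -6/7, -4/7, -1, -23/7]
R4 ← R4 − (1/11)·R3: [0, 0, 0, -2, -1, -3]
The echelon form has 4 nonzero rows, and every pivot lies in the first 5 columns, so rank(B) = rank([B|b]) = 4.
The system is consistent.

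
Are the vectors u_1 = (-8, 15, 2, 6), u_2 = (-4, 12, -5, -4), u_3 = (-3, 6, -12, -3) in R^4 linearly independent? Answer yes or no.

yes

Form the matrix with these vectors as rows and row reduce.
R2 ← R2 − (1/2)·R1: [0, 9/2, -6, -7]
R3 ← R3 − (3/8)·R1: [0, 3/8, -51/4, -21/4]
R3 ← R3 − (1/12)·R2: [0, 0, -49/4, -14/3]
3 nonzero rows, so the 3 vectors span a space of dimension 3.
Since 3 = 3, the vectors are linearly independent.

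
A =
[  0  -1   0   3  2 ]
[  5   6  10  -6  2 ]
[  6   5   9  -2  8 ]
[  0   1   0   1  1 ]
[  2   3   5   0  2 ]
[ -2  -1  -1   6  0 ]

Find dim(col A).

4

Row reduce to echelon form.
Swap R1 ↔ R2
R3 ← R3 − (6/5)·R1: [0, -11/5, -3, 26/5, 28/5]
R5 ← R5 − (2/5)·R1: [0, 3/5, 1, 12/5, 6/5]
R6 ← R6 + (2/5)·R1: [0, 7/5, 3, 18/5, 4/5]
R3 ← R3 − (11/5)·R2: [0, 0, -3, -7/5, 6/5]
R4 ← R4 + R2: [0, 0, 0, 4, 3]
R5 ← R5 + (3/5)·R2: [0, 0, 1, 21/5, 12/5]
R6 ← R6 + (7/5)·R2: [0, 0, 3, 39/5, 18/5]
R5 ← R5 + (1/3)·R3: [0, 0, 0, 56/15, 14/5]
R6 ← R6 + R3: [0, 0, 0, 32/5, 24/5]
R5 ← R5 − (14/15)·R4: [0, 0, 0, 0, 0]
R6 ← R6 − (8/5)·R4: [0, 0, 0, 0, 0]
Echelon form has 4 nonzero rows, so rank(A) = 4.
The column space has dimension equal to the rank: 4.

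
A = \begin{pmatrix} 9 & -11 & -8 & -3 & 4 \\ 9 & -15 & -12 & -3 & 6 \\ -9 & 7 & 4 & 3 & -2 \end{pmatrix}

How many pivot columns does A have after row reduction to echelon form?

2

Row reduce to echelon form.
R2 ← R2 − R1: [0, -4, -4, 0, 2]
R3 ← R3 + R1: [0, -4, -4, 0, 2]
R3 ← R3 − R2: [0, 0, 0, 0, 0]
Echelon form has 2 nonzero rows, so rank(A) = 2.
Each nonzero row contributes one pivot column: 2 pivot columns.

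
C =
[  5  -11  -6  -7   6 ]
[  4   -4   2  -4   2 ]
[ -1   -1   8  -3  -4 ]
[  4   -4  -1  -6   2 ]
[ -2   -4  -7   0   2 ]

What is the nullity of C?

Row reduce to echelon form.
R2 ← R2 − (4/5)·R1: [0, 24/5, 34/5, 8/5, -14/5]
R3 ← R3 + (1/5)·R1: [0, -16/5, 34/5, -22/5, -14/5]
R4 ← R4 − (4/5)·R1: [0, 24/5, 19/5, -2/5, -14/5]
R5 ← R5 + (2/5)·R1: [0, -42/5, -47/5, -14/5, 22/5]
R3 ← R3 + (2/3)·R2: [0, 0, 34/3, -10/3, -14/3]
R4 ← R4 − R2: [0, 0, -3, -2, 0]
R5 ← R5 + (7/4)·R2: [0, 0, 5/2, 0, -1/2]
R4 ← R4 + (9/34)·R3: [0, 0, 0, -49/17, -21/17]
R5 ← R5 − (15/68)·R3: [0, 0, 0, 25/34, 9/17]
R5 ← R5 + (25/98)·R4: [0, 0, 0, 0, 3/14]
5 nonzero rows, so rank(C) = 5.
C has 5 columns; by rank–nullity, nullity = 5 − 5 = 0.

0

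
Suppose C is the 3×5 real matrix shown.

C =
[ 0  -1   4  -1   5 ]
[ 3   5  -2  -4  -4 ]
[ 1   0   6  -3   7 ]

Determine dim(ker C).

Row reduce to echelon form.
Swap R1 ↔ R2
R3 ← R3 − (1/3)·R1: [0, -5/3, 20/3, -5/3, 25/3]
R3 ← R3 − (5/3)·R2: [0, 0, 0, 0, 0]
2 nonzero rows, so rank(C) = 2.
C has 5 columns; by rank–nullity, nullity = 5 − 2 = 3.

3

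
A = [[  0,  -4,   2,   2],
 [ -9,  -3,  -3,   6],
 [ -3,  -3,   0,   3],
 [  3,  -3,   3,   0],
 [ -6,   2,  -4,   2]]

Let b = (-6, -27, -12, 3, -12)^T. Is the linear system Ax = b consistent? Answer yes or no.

Row reduce the augmented matrix [A | b].
Swap R1 ↔ R2
R3 ← R3 − (1/3)·R1: [0, -2, 1, 1, -3]
R4 ← R4 + (1/3)·R1: [0, -4, 2, 2, -6]
R5 ← R5 − (2/3)·R1: [0, 4, -2, -2, 6]
R3 ← R3 − (1/2)·R2: [0, 0, 0, 0, 0]
R4 ← R4 − R2: [0, 0, 0, 0, 0]
R5 ← R5 + R2: [0, 0, 0, 0, 0]
The echelon form has 2 nonzero rows, and every pivot lies in the first 4 columns, so rank(A) = rank([A|b]) = 2.
The system is consistent.

yes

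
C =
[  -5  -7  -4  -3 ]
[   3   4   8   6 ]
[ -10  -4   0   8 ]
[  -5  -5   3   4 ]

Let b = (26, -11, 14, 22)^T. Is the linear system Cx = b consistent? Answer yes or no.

Row reduce the augmented matrix [C | b].
R2 ← R2 + (3/5)·R1: [0, -1/5, 28/5, 21/5, 23/5]
R3 ← R3 − (2)·R1: [0, 10, 8, 14, -38]
R4 ← R4 − R1: [0, 2, 7, 7, -4]
R3 ← R3 + (50)·R2: [0, 0, 288, 224, 192]
R4 ← R4 + (10)·R2: [0, 0, 63, 49, 42]
R4 ← R4 − (7/32)·R3: [0, 0, 0, 0, 0]
The echelon form has 3 nonzero rows, and every pivot lies in the first 4 columns, so rank(C) = rank([C|b]) = 3.
The system is consistent.

yes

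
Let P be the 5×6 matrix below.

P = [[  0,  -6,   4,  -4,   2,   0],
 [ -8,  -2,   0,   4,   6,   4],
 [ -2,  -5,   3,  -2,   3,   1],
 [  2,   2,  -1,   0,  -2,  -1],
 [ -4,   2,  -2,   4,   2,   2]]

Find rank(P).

2

Row reduce to echelon form.
Swap R1 ↔ R2
R3 ← R3 − (1/4)·R1: [0, -9/2, 3, -3, 3/2, 0]
R4 ← R4 + (1/4)·R1: [0, 3/2, -1, 1, -1/2, 0]
R5 ← R5 − (1/2)·R1: [0, 3, -2, 2, -1, 0]
R3 ← R3 − (3/4)·R2: [0, 0, 0, 0, 0, 0]
R4 ← R4 + (1/4)·R2: [0, 0, 0, 0, 0, 0]
R5 ← R5 + (1/2)·R2: [0, 0, 0, 0, 0, 0]
Echelon form has 2 nonzero rows, so rank(P) = 2.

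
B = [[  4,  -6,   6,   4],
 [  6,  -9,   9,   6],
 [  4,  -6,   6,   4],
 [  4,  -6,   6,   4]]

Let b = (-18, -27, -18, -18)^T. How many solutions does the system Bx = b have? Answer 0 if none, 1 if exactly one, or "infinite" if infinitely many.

Row reduce the augmented matrix [B | b].
R2 ← R2 − (3/2)·R1: [0, 0, 0, 0, 0]
R3 ← R3 − R1: [0, 0, 0, 0, 0]
R4 ← R4 − R1: [0, 0, 0, 0, 0]
The echelon form has 1 nonzero rows, and every pivot lies in the first 4 columns, so rank(B) = rank([B|b]) = 1.
The system is consistent.
rank = 1 < 4 unknowns, so there are infinitely many solutions.

infinite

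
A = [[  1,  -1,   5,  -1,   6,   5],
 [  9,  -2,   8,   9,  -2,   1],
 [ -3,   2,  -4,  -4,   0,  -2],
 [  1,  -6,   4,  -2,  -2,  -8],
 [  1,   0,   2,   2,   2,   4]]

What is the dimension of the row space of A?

5

Row reduce to echelon form.
R2 ← R2 − (9)·R1: [0, 7, -37, 18, -56, -44]
R3 ← R3 + (3)·R1: [0, -1, 11, -7, 18, 13]
R4 ← R4 − R1: [0, -5, -1, -1, -8, -13]
R5 ← R5 − R1: [0, 1, -3, 3, -4, -1]
R3 ← R3 + (1/7)·R2: [0, 0, 40/7, -31/7, 10, 47/7]
R4 ← R4 + (5/7)·R2: [0, 0, -192/7, 83/7, -48, -311/7]
R5 ← R5 − (1/7)·R2: [0, 0, 16/7, 3/7, 4, 37/7]
R4 ← R4 + (24/5)·R3: [0, 0, 0, -47/5, 0, -61/5]
R5 ← R5 − (2/5)·R3: [0, 0, 0, 11/5, 0, 13/5]
R5 ← R5 + (11/47)·R4: [0, 0, 0, 0, 0, -12/47]
Echelon form has 5 nonzero rows, so rank(A) = 5.
The row space has dimension equal to the rank: 5.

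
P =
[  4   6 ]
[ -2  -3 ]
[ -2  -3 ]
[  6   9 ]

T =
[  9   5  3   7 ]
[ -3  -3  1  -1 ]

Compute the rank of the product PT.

1

First compute PT:
[[ 18,   2,  18,  22],
 [ -9,  -1,  -9, -11],
 [ -9,  -1,  -9, -11],
 [ 27,   3,  27,  33]]
Now row reduce the product.
R2 ← R2 + (1/2)·R1: [0, 0, 0, 0]
R3 ← R3 + (1/2)·R1: [0, 0, 0, 0]
R4 ← R4 − (3/2)·R1: [0, 0, 0, 0]
1 nonzero row, so rank(PT) = 1.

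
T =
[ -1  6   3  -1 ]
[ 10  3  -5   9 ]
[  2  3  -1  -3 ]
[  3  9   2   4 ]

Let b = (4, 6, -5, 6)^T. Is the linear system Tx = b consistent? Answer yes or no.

no

Row reduce the augmented matrix [T | b].
R2 ← R2 + (10)·R1: [0, 63, 25, -1, 46]
R3 ← R3 + (2)·R1: [0, 15, 5, -5, 3]
R4 ← R4 + (3)·R1: [0, 27, 11, 1, 18]
R3 ← R3 − (5/21)·R2: [0, 0, -20/21, -100/21, -167/21]
R4 ← R4 − (3/7)·R2: [0, 0, 2/7, 10/7, -12/7]
R4 ← R4 + (3/10)·R3: [0, 0, 0, 0, -41/10]
The echelon form has 4 nonzero rows; the last pivot sits in the augmented column, so rank(T) = 3 but rank([T|b]) = 4.
Since the ranks differ, the system is inconsistent.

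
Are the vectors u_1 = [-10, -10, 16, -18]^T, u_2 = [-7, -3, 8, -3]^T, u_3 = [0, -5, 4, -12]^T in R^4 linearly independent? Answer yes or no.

no

Form the matrix with these vectors as rows and row reduce.
R2 ← R2 − (7/10)·R1: [0, 4, -16/5, 48/5]
R3 ← R3 + (5/4)·R2: [0, 0, 0, 0]
2 nonzero rows, so the 3 vectors span a space of dimension 2.
Since 2 < 3, the vectors are linearly dependent.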